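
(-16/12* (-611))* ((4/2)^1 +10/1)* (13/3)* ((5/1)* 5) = 1059066.67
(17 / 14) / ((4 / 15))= 255 / 56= 4.55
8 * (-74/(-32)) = 37/2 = 18.50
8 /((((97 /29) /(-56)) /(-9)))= 116928 /97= 1205.44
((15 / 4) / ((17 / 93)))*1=20.51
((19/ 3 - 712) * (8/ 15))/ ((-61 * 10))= 8468/ 13725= 0.62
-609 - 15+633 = 9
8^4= 4096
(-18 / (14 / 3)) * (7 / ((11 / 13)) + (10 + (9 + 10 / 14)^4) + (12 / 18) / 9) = -6363351721 / 184877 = -34419.38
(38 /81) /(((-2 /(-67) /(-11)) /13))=-182039 /81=-2247.40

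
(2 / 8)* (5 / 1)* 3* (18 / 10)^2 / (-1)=-243 / 20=-12.15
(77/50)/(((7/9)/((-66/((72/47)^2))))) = -267289/4800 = -55.69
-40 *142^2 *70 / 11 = -56459200 / 11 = -5132654.55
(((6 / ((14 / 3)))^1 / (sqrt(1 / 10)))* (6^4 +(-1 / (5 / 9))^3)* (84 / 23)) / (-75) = -5805756* sqrt(10) / 71875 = -255.44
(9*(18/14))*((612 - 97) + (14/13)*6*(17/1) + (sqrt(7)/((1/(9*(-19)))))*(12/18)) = 657963/91 - 9234*sqrt(7)/7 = 3740.24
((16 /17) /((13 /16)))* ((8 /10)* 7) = 7168 /1105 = 6.49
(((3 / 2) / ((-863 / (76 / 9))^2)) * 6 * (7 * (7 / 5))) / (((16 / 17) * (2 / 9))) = 300713 / 7447690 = 0.04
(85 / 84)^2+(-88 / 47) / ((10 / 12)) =-2027693 / 1658160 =-1.22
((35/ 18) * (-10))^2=30625/ 81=378.09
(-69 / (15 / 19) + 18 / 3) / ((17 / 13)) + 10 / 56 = -147723 / 2380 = -62.07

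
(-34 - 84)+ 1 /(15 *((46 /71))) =-81349 /690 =-117.90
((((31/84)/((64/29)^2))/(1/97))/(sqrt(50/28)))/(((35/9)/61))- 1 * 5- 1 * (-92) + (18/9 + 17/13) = 462786321 * sqrt(14)/20070400 + 1174/13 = 176.58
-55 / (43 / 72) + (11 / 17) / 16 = -1076647 / 11696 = -92.05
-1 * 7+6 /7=-43 /7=-6.14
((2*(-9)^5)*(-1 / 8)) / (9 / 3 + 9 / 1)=19683 / 16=1230.19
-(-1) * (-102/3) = -34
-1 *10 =-10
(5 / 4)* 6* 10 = 75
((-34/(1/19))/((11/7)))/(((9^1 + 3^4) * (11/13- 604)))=29393/3881295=0.01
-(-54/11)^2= -2916/121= -24.10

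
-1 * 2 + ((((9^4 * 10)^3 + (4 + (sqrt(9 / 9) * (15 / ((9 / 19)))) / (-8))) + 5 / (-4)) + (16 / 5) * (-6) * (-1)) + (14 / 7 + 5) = 282429536481022.99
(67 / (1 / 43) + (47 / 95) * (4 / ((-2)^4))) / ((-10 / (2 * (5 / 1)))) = -1094827 / 380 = -2881.12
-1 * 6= -6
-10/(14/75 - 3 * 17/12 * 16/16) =3000/1219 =2.46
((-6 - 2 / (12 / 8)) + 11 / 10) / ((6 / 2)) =-2.08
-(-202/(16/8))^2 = -10201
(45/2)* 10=225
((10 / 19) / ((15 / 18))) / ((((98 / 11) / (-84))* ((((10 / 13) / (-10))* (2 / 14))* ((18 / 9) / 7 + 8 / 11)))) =10164 / 19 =534.95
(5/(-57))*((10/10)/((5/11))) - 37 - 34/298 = -316849/8493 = -37.31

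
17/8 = 2.12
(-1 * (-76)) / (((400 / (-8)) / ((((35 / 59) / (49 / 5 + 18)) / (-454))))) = 133 / 1861627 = 0.00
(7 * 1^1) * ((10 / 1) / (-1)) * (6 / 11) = -38.18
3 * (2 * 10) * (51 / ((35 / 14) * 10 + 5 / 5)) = 1530 / 13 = 117.69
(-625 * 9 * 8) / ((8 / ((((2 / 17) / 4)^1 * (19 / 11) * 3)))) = -320625 / 374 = -857.29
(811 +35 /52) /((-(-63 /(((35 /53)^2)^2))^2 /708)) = -38147274640234375 /7284383778129237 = -5.24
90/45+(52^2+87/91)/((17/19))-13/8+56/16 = 37462909/12376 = 3027.06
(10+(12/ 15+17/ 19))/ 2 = 1111/ 190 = 5.85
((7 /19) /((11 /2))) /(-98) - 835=-1221606 /1463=-835.00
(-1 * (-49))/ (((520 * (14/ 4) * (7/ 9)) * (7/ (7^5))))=21609/ 260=83.11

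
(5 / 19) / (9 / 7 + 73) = 7 / 1976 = 0.00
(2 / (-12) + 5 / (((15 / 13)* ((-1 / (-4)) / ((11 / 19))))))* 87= 32625 / 38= 858.55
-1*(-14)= 14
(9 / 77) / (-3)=-3 / 77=-0.04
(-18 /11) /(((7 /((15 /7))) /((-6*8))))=12960 /539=24.04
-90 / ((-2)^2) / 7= -45 / 14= -3.21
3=3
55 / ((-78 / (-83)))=4565 / 78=58.53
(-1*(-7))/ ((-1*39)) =-7/ 39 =-0.18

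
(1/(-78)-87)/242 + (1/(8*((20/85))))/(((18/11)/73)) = 1922477/82368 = 23.34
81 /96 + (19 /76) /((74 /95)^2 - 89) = 21467023 /25527968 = 0.84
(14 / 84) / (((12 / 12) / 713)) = 713 / 6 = 118.83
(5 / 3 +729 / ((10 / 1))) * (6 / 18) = 2237 / 90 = 24.86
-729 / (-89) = 729 / 89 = 8.19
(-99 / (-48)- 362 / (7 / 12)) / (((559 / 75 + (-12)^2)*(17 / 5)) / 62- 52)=805298625 / 56890232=14.16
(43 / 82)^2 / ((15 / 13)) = 24037 / 100860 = 0.24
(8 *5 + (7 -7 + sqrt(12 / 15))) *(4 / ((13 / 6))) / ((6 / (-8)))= -1280 / 13 -64 *sqrt(5) / 65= -100.66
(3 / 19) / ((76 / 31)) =93 / 1444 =0.06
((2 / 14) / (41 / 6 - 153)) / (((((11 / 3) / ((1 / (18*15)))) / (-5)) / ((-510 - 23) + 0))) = -533 / 202587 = -0.00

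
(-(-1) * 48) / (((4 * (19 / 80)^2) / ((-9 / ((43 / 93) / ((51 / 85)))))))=-38568960 / 15523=-2484.63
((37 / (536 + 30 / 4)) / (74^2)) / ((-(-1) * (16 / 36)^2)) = 81 / 1287008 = 0.00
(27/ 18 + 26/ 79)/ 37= 289/ 5846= 0.05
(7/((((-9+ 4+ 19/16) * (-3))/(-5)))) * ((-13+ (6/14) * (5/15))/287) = 2400/17507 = 0.14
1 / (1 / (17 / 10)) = 17 / 10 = 1.70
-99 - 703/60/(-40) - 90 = -452897/2400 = -188.71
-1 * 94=-94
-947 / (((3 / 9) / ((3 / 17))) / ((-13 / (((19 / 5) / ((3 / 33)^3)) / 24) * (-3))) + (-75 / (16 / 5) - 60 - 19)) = 79775280 / 7769509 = 10.27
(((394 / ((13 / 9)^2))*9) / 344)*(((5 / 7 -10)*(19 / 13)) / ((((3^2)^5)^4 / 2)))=-18715 / 1696703111760677396922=-0.00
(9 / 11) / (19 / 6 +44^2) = 0.00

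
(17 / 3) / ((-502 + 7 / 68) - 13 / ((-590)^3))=-59354531000 / 5257034917587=-0.01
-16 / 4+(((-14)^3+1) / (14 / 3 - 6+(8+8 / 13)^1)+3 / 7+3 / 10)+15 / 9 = -378.28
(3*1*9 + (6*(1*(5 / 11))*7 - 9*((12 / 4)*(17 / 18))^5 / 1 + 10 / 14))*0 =0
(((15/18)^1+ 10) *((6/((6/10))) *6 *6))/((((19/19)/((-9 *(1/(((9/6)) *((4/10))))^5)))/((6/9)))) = -8125000/27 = -300925.93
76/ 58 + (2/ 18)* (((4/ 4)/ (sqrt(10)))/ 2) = 1.33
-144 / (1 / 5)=-720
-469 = -469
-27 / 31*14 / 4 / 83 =-189 / 5146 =-0.04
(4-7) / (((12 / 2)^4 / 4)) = -1 / 108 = -0.01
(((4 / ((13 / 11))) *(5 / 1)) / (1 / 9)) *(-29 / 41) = -57420 / 533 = -107.73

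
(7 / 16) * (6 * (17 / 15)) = 119 / 40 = 2.98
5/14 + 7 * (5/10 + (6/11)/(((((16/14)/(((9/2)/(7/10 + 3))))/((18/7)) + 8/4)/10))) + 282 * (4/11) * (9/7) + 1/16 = 151.91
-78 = -78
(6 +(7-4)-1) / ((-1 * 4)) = -2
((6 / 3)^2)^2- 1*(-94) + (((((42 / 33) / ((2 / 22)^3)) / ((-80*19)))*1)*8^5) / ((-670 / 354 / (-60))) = -7368118538 / 6365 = -1157599.14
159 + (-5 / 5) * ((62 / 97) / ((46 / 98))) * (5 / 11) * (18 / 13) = 50452827 / 319033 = 158.14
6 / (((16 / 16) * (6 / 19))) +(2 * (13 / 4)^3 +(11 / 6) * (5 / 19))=160765 / 1824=88.14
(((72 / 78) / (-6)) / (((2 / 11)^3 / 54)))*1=-35937 / 26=-1382.19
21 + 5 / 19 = 404 / 19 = 21.26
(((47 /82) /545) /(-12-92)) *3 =-141 /4647760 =-0.00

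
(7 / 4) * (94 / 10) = 329 / 20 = 16.45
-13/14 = -0.93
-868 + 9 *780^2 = 5474732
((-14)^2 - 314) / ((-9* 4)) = 59 / 18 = 3.28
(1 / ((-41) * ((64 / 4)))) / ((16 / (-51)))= 51 / 10496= 0.00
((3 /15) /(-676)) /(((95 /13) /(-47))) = 47 /24700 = 0.00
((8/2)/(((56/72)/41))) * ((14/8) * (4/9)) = 164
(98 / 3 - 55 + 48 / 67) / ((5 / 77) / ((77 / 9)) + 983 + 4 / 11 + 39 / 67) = -25761505 / 1172605701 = -0.02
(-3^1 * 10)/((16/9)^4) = -98415/32768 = -3.00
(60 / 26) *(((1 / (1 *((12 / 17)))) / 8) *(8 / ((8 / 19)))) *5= 8075 / 208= 38.82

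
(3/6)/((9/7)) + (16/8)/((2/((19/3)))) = 121/18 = 6.72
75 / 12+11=69 / 4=17.25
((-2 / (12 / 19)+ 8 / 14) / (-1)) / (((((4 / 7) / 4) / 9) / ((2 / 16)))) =327 / 16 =20.44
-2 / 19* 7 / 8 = -7 / 76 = -0.09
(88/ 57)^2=7744/ 3249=2.38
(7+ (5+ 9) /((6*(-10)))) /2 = 203 /60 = 3.38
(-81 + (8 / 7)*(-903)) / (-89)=1113 / 89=12.51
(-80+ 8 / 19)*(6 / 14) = -648 / 19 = -34.11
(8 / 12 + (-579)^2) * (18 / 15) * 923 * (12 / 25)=891152808 / 5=178230561.60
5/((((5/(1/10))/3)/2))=3/5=0.60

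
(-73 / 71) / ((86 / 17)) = -1241 / 6106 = -0.20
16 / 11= 1.45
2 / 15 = 0.13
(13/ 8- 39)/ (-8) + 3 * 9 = 2027/ 64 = 31.67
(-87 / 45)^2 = 841 / 225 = 3.74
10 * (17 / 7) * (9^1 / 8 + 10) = 7565 / 28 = 270.18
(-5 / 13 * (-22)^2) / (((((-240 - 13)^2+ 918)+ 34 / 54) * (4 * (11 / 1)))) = -1485 / 22789598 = -0.00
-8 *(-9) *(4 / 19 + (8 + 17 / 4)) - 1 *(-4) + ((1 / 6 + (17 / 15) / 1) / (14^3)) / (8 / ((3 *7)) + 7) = 10403327941 / 11544400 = 901.16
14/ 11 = 1.27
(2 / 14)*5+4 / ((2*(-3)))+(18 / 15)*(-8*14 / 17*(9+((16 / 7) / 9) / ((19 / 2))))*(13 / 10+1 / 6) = -10644563 / 101745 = -104.62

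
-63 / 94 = -0.67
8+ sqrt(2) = 9.41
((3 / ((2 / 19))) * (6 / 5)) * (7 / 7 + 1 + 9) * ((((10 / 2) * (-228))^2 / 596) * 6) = 733364280 / 149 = 4921907.92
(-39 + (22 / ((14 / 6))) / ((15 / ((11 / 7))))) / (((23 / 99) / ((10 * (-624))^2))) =-7179992202240 / 1127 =-6370889265.52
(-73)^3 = -389017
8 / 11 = 0.73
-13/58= -0.22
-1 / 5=-0.20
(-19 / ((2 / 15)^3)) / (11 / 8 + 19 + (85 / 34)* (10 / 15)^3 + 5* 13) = -91125 / 979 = -93.08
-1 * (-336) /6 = 56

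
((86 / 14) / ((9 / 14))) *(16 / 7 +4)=3784 / 63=60.06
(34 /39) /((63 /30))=340 /819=0.42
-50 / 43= -1.16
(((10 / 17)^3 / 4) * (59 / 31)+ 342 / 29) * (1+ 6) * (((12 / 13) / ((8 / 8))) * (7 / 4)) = 134.45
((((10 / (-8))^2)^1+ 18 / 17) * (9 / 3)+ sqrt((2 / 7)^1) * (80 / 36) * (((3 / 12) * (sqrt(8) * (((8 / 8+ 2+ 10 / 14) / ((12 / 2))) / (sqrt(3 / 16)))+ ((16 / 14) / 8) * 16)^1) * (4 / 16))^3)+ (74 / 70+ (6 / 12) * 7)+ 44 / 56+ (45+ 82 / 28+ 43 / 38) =62.34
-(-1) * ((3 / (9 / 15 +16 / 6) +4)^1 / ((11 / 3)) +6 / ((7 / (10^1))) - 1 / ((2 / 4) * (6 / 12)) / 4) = 4804 / 539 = 8.91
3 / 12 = 1 / 4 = 0.25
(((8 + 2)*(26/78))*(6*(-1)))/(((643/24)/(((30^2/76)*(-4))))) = 432000/12217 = 35.36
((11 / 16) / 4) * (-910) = -5005 / 32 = -156.41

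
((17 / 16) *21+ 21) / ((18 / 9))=693 / 32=21.66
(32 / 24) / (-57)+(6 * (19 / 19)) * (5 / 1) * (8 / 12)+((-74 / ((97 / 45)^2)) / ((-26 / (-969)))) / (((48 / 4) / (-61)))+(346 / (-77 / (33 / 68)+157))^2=96496907527457 / 2091620700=46134.99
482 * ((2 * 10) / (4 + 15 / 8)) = 77120 / 47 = 1640.85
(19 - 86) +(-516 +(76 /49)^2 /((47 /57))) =-65460569 /112847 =-580.08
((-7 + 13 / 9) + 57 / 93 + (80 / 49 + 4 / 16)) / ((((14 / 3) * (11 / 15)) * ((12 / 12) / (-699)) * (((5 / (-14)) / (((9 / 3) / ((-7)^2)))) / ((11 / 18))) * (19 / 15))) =-30780465 / 595448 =-51.69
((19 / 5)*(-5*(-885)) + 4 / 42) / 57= 295.00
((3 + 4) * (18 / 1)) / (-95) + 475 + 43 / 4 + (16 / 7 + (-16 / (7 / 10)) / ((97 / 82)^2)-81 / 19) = 11665816363 / 25027940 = 466.11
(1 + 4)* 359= 1795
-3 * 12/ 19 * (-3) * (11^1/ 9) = 6.95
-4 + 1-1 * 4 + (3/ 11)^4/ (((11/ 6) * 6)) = -1127276/ 161051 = -7.00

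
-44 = -44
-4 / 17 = -0.24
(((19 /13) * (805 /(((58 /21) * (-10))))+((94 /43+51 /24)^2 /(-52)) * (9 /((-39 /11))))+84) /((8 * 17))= 98149648917 /315500816384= 0.31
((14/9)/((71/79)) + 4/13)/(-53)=-0.04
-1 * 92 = -92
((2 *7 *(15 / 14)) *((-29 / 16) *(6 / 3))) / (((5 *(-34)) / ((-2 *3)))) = -1.92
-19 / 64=-0.30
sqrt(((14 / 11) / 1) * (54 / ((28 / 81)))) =27 * sqrt(33) / 11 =14.10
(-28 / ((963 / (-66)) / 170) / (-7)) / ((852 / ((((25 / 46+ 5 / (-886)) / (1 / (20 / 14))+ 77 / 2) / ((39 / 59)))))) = -206003431810 / 63395377227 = -3.25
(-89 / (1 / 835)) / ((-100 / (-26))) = -193219 / 10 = -19321.90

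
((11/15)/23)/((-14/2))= -11/2415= -0.00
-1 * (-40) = 40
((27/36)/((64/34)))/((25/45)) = 459/640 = 0.72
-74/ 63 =-1.17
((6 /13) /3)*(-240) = -480 /13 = -36.92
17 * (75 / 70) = 255 / 14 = 18.21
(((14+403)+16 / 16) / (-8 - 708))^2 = 43681 / 128164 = 0.34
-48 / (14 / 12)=-288 / 7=-41.14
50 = 50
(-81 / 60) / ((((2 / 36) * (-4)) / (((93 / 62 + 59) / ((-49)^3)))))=-29403 / 9411920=-0.00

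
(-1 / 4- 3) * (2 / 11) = -13 / 22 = -0.59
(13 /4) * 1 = 13 /4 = 3.25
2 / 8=1 / 4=0.25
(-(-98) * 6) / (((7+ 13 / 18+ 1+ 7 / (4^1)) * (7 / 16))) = 48384 / 377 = 128.34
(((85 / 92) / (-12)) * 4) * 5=-1.54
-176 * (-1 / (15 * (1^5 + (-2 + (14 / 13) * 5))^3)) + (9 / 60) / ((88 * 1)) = 137775281 / 977819040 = 0.14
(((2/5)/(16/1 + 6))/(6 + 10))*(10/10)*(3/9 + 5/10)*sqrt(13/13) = 1/1056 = 0.00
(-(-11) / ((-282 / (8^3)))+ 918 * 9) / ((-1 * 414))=-581063 / 29187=-19.91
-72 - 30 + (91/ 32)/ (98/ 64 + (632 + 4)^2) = -1320279851/ 12943921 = -102.00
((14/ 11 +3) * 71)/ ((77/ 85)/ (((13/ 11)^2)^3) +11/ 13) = 1369100238805/ 5319260672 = 257.39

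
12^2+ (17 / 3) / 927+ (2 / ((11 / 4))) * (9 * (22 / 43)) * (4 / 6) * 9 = 19623467 / 119583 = 164.10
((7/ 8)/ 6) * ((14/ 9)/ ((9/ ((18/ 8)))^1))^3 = 0.01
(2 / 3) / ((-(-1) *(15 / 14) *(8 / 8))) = 28 / 45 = 0.62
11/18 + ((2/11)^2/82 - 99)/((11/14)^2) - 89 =-2687778407/10805058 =-248.75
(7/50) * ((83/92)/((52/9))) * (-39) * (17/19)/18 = -29631/699200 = -0.04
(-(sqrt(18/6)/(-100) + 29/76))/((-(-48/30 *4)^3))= -3625/2490368 + 5 *sqrt(3)/131072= -0.00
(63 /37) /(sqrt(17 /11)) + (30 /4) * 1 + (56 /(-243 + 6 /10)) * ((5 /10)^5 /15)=63 * sqrt(187) /629 + 109073 /14544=8.87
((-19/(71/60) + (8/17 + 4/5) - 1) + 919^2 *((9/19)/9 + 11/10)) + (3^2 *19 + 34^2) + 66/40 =974780.54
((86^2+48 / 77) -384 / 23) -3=13064539 / 1771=7376.93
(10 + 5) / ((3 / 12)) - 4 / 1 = 56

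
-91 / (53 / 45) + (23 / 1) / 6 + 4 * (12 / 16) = -22397 / 318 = -70.43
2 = 2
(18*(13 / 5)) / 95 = 0.49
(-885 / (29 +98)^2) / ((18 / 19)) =-5605 / 96774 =-0.06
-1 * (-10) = 10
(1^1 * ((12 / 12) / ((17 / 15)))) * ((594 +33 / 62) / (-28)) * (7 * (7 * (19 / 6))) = -24512565 / 8432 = -2907.09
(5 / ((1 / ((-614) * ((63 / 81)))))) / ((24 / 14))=-75215 / 54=-1392.87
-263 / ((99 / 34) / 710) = -6348820 / 99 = -64129.49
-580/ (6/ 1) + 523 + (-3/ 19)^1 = 24292/ 57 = 426.18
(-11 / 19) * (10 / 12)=-55 / 114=-0.48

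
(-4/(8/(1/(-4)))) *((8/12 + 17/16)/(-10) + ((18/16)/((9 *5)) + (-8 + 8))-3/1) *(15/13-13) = 116347/24960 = 4.66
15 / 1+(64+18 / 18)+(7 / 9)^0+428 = 509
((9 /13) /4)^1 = 0.17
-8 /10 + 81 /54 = 7 /10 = 0.70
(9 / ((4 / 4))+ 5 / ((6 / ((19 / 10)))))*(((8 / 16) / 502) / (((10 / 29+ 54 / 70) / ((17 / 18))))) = 2191385 / 245706912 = 0.01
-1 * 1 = -1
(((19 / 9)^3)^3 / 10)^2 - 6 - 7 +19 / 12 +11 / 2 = 26009636076340129263229 / 3752365882424978025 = 6931.53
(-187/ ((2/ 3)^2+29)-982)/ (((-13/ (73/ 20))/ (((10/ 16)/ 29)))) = 19119649/ 3196960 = 5.98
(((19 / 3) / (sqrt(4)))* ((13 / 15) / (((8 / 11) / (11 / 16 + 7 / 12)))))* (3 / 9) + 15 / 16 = 262937 / 103680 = 2.54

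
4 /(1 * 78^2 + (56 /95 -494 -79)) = 380 /523601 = 0.00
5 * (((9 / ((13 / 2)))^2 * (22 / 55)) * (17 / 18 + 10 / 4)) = 13.21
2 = 2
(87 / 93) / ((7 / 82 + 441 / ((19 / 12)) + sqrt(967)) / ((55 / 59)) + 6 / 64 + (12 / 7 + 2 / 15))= 7231649418791397600 / 2296824951170590325047 - 25788504664581120 * sqrt(967) / 2296824951170590325047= 0.00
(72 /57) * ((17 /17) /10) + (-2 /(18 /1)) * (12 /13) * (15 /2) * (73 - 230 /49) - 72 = -7529086 /60515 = -124.42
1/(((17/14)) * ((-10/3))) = -21/85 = -0.25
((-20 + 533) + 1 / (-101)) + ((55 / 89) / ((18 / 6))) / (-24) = 512.98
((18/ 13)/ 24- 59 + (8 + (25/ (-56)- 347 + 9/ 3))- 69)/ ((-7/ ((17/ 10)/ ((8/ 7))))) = 1149455/ 11648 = 98.68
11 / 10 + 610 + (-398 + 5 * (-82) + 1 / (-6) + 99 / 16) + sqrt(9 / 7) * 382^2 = -45811 / 240 + 437772 * sqrt(7) / 7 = 165271.38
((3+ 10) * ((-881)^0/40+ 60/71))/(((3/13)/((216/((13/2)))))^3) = 11989845504/355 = 33774212.69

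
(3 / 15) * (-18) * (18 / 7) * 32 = -10368 / 35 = -296.23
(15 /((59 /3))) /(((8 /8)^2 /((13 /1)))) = 585 /59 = 9.92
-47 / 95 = -0.49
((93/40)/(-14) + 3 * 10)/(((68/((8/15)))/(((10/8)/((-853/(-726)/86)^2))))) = 1356836066289/865854710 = 1567.05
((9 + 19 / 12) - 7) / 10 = 43 / 120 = 0.36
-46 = -46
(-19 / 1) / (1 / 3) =-57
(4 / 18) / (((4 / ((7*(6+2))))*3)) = 28 / 27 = 1.04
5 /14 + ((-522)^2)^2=1039465423589 /14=74247530256.36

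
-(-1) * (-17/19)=-17/19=-0.89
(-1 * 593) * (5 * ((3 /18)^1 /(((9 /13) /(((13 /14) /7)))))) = -501085 /5292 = -94.69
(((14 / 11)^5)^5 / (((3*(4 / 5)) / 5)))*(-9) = -843727421359656995897160499200 / 108347059433883722041830251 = -7787.27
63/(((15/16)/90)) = 6048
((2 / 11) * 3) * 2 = 12 / 11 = 1.09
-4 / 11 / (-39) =4 / 429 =0.01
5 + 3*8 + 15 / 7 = 218 / 7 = 31.14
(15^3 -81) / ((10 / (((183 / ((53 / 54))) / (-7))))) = -16275654 / 1855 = -8773.94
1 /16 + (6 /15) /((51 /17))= 47 /240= 0.20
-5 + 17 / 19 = -78 / 19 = -4.11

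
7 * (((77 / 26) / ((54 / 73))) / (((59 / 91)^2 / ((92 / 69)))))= 25064039 / 281961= 88.89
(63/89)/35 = 9/445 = 0.02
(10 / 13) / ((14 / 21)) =15 / 13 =1.15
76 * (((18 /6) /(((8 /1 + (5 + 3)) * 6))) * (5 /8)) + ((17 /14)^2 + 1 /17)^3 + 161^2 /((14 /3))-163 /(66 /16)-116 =1649264168464931 /305189035536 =5404.07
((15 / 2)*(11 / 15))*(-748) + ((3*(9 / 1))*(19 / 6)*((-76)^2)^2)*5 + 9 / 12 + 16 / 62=1768528439749 / 124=14262326127.01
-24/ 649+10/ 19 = 0.49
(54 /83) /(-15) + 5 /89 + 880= 32503273 /36935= 880.01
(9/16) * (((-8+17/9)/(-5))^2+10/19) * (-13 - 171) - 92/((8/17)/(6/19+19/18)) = -326393/684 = -477.18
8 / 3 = 2.67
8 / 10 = 0.80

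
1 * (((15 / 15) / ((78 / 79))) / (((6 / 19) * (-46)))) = -0.07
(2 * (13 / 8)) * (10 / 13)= 5 / 2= 2.50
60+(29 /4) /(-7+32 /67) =102937 /1748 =58.89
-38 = -38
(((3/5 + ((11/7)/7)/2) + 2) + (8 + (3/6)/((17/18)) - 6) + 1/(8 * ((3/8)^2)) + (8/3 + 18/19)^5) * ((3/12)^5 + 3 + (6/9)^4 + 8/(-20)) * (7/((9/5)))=3622093073896549671827/534501249400903680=6776.58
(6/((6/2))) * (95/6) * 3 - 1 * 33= 62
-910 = -910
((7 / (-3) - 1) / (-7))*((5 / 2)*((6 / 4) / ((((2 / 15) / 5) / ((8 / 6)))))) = 625 / 7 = 89.29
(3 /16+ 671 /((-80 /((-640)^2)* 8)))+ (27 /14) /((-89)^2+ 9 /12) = -1524057845069 /3548944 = -429439.81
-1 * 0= 0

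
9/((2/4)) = 18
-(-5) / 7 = 0.71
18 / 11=1.64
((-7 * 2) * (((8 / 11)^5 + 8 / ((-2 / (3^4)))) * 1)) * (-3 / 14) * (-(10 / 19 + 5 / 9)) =9647334860 / 9179907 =1050.92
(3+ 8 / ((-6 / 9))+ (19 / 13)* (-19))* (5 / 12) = -1195 / 78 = -15.32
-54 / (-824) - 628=-258709 / 412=-627.93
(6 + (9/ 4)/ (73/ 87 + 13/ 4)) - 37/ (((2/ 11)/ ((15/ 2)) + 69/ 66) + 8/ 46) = -311640171/ 13431697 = -23.20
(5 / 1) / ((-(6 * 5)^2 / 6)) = -1 / 30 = -0.03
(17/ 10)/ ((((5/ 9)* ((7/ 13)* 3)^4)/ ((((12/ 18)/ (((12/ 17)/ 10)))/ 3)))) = 8254129/ 5834430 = 1.41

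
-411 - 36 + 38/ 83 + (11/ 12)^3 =-63934391/ 143424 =-445.77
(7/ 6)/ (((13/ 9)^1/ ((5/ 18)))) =35/ 156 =0.22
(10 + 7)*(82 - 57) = 425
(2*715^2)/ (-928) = -511225/ 464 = -1101.78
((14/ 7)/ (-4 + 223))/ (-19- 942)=-2/ 210459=-0.00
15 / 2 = 7.50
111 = 111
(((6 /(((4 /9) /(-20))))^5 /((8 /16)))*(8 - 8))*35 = 0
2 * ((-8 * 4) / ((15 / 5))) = -64 / 3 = -21.33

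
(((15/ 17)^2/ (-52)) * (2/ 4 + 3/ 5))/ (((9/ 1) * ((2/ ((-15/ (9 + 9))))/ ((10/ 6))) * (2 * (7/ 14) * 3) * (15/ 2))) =275/ 4869072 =0.00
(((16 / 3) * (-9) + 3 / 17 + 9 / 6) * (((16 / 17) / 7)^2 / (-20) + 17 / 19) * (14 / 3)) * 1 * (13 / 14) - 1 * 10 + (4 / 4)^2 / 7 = -247363341 / 1306858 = -189.28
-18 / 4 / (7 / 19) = -171 / 14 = -12.21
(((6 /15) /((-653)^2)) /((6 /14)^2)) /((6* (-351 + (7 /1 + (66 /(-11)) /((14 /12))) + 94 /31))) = -10633 /4323493037790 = -0.00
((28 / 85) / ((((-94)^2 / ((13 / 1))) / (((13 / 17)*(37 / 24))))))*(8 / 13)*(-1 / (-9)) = 3367 / 86184135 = 0.00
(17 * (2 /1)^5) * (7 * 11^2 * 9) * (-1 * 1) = -4146912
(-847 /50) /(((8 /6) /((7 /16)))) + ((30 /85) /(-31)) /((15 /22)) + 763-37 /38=24237906129 /32041600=756.45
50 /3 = 16.67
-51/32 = -1.59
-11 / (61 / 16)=-176 / 61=-2.89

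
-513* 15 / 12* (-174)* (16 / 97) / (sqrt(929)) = 1785240* sqrt(929) / 90113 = 603.83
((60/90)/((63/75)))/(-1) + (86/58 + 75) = 138284/1827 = 75.69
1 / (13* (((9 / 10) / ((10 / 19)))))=100 / 2223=0.04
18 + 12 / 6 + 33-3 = 50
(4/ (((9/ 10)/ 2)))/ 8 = 10/ 9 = 1.11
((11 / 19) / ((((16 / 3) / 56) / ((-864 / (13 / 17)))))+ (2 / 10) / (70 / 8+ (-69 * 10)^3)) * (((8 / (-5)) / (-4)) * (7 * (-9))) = 1404405266876613288 / 8114172083875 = 173080.54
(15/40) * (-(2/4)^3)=-3/64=-0.05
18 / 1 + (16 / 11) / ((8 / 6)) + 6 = 276 / 11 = 25.09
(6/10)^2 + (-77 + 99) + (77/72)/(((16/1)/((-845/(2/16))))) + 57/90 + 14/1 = -1493449/3600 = -414.85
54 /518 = 0.10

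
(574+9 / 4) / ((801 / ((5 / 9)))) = 11525 / 28836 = 0.40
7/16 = 0.44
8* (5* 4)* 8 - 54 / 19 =24266 / 19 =1277.16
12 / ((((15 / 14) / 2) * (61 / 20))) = 7.34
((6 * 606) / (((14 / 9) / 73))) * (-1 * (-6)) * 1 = 7166556 / 7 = 1023793.71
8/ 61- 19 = -1151/ 61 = -18.87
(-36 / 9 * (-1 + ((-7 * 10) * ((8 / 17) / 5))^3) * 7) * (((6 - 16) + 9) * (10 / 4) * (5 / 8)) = -246722175 / 19652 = -12554.56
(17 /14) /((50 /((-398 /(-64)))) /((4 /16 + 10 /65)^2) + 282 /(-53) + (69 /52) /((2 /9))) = 587383524 /24161732815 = 0.02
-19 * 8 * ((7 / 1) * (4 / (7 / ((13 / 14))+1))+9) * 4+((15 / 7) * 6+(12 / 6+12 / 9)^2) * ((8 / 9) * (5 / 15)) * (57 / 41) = -6413135056 / 860139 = -7455.93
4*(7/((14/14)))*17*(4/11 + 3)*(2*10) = 352240/11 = 32021.82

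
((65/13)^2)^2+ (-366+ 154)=413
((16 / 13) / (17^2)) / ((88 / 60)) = 120 / 41327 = 0.00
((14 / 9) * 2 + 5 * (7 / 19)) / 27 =0.18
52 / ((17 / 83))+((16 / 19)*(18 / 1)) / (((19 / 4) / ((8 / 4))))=1597244 / 6137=260.26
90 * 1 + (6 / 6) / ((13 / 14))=1184 / 13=91.08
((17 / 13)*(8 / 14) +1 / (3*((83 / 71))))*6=6.19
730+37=767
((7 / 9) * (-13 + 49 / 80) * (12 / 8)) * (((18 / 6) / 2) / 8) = -6937 / 2560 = -2.71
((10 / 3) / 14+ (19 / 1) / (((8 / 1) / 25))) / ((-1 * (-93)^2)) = -10015 / 1453032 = -0.01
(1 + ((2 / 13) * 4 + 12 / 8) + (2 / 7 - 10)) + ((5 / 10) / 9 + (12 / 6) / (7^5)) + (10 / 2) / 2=-15901355 / 3932838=-4.04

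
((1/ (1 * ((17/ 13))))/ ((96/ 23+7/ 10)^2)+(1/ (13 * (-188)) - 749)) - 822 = -1570.97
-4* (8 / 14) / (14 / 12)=-96 / 49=-1.96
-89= -89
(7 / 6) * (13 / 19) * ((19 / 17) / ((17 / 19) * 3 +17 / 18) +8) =7974967 / 1202529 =6.63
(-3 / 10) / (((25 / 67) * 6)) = -67 / 500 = -0.13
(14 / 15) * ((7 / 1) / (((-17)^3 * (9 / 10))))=-196 / 132651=-0.00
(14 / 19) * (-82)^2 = 94136 / 19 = 4954.53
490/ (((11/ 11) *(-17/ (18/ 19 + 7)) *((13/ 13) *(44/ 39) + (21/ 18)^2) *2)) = -3462732/ 75259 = -46.01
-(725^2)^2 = -276281640625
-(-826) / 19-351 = -5843 / 19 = -307.53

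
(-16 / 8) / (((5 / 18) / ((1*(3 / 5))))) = -108 / 25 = -4.32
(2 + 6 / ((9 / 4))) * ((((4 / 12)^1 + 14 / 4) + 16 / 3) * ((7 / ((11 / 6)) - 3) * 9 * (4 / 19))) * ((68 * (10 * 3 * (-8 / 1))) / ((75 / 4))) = -1096704 / 19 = -57721.26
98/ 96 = 49/ 48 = 1.02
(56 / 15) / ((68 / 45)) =42 / 17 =2.47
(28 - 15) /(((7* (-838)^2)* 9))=13 /44241372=0.00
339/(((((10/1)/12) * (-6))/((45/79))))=-3051/79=-38.62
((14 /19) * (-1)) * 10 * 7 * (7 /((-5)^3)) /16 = 343 /1900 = 0.18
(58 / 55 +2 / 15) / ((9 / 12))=784 / 495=1.58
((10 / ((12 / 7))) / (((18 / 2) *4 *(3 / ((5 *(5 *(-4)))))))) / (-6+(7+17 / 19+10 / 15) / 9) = 475 / 444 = 1.07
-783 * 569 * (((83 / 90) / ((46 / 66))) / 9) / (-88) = 1369583 / 1840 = 744.34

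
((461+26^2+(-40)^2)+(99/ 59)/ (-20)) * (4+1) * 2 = 3229561/ 118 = 27369.16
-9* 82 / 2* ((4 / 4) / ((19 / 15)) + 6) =-47601 / 19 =-2505.32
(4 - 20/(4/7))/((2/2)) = -31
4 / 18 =2 / 9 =0.22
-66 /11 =-6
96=96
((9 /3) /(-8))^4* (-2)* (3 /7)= -243 /14336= -0.02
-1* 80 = -80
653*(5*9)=29385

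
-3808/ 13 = -292.92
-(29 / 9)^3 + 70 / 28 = -45133 / 1458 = -30.96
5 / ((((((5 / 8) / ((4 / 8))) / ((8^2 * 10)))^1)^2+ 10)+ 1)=262144 / 576717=0.45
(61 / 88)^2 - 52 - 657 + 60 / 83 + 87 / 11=-449854101 / 642752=-699.89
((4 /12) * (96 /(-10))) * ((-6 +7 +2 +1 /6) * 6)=-304 /5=-60.80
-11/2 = -5.50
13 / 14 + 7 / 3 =137 / 42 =3.26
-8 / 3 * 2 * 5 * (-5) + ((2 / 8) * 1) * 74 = 911 / 6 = 151.83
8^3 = 512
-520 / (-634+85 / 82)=42640 / 51903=0.82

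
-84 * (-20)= 1680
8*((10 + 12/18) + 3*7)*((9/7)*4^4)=583680/7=83382.86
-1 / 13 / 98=-1 / 1274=-0.00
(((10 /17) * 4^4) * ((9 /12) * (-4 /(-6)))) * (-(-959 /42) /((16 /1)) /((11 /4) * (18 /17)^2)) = 93160 /2673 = 34.85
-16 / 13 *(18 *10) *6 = -17280 / 13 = -1329.23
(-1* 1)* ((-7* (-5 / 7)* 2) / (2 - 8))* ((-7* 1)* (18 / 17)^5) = -22044960 / 1419857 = -15.53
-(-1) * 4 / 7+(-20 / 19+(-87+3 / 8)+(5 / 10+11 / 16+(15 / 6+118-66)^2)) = 6137857 / 2128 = 2884.33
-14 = -14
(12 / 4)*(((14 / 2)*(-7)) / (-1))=147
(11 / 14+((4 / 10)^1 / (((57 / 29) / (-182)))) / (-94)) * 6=221237 / 31255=7.08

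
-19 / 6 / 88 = -19 / 528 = -0.04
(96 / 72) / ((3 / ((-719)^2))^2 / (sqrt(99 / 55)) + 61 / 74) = 1289593006074910212884738696 / 797282162539555976208406623 - 5853814988611984 * sqrt(5) / 265760720846518658736135541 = 1.62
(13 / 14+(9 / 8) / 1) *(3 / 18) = 115 / 336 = 0.34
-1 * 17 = -17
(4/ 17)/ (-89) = -4/ 1513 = -0.00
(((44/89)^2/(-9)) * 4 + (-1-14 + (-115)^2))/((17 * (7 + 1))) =470859973/4847652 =97.13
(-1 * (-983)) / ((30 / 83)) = 81589 / 30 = 2719.63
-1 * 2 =-2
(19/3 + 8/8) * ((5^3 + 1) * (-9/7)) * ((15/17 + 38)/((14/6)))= -2355804/119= -19796.67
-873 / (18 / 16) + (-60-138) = -974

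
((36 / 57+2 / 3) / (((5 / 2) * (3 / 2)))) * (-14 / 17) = -4144 / 14535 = -0.29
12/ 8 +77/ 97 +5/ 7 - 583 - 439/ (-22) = -4182919/ 7469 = -560.04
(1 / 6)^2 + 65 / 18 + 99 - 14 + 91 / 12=866 / 9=96.22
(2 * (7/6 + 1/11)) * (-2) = -166/33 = -5.03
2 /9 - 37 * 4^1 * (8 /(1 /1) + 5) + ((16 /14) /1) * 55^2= 96602 /63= 1533.37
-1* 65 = -65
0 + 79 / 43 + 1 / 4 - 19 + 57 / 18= -7093 / 516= -13.75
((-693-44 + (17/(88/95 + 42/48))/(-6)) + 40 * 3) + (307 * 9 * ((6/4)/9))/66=-611.60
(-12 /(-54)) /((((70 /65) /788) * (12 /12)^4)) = 10244 /63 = 162.60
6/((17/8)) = 48/17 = 2.82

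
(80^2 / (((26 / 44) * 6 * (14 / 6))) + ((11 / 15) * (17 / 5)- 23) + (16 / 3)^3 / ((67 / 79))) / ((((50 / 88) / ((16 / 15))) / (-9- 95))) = -21602093151232 / 118715625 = -181965.04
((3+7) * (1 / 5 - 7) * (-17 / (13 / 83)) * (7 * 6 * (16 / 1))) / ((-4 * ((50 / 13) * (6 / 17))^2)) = -1261668226 / 1875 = -672889.72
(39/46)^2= 1521/2116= 0.72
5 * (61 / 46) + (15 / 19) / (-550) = 159328 / 24035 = 6.63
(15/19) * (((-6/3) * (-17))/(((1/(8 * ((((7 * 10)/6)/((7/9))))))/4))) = 244800/19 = 12884.21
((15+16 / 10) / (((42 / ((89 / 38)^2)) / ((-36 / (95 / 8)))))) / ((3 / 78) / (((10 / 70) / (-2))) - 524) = 34187036 / 2728338725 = 0.01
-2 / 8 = -1 / 4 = -0.25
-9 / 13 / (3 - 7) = 9 / 52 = 0.17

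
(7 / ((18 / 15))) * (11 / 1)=385 / 6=64.17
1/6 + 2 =13/6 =2.17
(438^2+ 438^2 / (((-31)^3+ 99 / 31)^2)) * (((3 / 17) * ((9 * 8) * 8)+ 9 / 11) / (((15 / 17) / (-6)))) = -313448955283655937378 / 2344947522731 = -133669923.21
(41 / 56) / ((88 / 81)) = 3321 / 4928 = 0.67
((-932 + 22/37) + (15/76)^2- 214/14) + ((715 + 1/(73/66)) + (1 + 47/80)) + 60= -169.16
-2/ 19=-0.11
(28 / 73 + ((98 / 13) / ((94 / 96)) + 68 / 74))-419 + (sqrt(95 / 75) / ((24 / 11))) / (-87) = -676625307 / 1650311-11*sqrt(285) / 31320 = -410.00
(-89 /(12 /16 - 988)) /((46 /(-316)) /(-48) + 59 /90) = 40498560 /295863029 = 0.14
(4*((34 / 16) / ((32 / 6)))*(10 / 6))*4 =85 / 8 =10.62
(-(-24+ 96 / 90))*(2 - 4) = -688 / 15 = -45.87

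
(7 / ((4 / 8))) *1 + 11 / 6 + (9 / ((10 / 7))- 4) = 272 / 15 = 18.13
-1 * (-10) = 10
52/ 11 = 4.73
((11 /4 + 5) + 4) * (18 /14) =423 /28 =15.11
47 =47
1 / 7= 0.14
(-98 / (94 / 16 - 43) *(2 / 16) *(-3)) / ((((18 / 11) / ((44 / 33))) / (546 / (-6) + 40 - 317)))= 296.82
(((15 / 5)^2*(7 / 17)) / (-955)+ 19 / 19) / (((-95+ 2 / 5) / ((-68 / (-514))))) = -32344 / 23218151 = -0.00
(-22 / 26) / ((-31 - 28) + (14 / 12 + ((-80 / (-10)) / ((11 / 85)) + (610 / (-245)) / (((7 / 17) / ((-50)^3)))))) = -249018 / 222437672717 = -0.00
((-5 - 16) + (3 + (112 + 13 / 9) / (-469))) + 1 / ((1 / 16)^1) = -9463 / 4221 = -2.24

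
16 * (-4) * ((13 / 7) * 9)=-7488 / 7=-1069.71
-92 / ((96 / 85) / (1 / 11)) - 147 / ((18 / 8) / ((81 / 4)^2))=-7074713 / 264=-26798.16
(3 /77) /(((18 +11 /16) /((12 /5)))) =576 /115115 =0.01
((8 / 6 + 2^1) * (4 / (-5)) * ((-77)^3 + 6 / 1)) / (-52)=-913054 / 39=-23411.64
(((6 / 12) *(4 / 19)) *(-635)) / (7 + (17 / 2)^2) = -5080 / 6023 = -0.84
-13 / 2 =-6.50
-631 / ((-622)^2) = -0.00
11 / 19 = 0.58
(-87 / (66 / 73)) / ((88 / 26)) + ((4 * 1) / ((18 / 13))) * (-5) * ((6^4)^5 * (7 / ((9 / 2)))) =-79521897448954948481 / 968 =-82150720505118748.43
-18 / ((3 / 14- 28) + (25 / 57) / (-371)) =761292 / 1175219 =0.65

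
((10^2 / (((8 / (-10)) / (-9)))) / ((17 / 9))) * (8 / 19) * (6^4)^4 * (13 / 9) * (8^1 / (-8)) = -330069859172352000 / 323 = -1021888108892730.65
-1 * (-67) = 67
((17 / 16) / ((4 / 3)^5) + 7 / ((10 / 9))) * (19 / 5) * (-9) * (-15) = 275353263 / 81920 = 3361.25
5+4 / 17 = 89 / 17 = 5.24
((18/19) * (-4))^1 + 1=-53/19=-2.79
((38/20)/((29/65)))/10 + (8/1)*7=32727/580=56.43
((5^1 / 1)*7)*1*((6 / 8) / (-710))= -21 / 568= -0.04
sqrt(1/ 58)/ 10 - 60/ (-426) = sqrt(58)/ 580 + 10/ 71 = 0.15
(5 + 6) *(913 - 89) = 9064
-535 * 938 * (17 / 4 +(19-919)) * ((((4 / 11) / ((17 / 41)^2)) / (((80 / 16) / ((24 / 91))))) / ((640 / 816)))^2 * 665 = 893654038365842664 / 147744025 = 6048664495.00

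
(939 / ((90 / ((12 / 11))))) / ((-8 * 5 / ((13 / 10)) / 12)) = -12207 / 2750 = -4.44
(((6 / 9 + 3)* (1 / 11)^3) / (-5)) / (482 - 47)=-1 / 789525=-0.00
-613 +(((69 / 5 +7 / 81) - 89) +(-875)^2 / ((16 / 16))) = 309799439 / 405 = 764936.89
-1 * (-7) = 7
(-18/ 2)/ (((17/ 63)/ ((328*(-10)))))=1859760/ 17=109397.65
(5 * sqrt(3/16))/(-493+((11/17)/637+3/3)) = -54145 * sqrt(3)/21311428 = -0.00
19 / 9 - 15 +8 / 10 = -544 / 45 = -12.09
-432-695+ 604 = -523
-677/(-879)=677/879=0.77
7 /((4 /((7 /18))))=49 /72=0.68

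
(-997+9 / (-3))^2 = 1000000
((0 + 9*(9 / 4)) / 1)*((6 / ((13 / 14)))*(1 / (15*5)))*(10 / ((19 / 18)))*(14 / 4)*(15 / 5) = 214326 / 1235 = 173.54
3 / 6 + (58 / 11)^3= 391555 / 2662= 147.09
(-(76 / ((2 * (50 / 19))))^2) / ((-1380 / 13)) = 1694173 / 862500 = 1.96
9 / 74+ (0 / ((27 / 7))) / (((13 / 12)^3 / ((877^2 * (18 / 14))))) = 0.12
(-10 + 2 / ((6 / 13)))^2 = 289 / 9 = 32.11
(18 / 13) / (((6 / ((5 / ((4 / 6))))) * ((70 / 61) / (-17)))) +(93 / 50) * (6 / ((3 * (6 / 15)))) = -29739 / 1820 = -16.34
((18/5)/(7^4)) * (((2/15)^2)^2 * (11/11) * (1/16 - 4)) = -2/1071875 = -0.00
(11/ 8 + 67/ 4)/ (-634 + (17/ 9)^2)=-2349/ 81704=-0.03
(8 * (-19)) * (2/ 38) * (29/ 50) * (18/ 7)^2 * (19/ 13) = -714096/ 15925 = -44.84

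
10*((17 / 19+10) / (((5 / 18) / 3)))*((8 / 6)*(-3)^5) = -7243344 / 19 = -381228.63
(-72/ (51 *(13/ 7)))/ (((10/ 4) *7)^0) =-168/ 221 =-0.76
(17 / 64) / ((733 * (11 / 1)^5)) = 17 / 7555224512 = 0.00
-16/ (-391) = 16/ 391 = 0.04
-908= -908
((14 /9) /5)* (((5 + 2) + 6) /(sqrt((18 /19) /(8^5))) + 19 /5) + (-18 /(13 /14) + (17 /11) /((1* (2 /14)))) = -237587 /32175 + 23296* sqrt(19) /135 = 744.80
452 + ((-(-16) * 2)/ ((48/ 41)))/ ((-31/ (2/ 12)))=126067/ 279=451.85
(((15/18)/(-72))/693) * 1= -5/299376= -0.00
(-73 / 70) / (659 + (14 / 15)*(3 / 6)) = -219 / 138488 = -0.00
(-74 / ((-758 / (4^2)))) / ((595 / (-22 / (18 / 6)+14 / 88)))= -140156 / 7441665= -0.02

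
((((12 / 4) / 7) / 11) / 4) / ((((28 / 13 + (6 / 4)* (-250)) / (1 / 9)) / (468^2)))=-237276 / 373219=-0.64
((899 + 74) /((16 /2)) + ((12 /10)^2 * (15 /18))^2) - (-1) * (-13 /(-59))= 1454767 /11800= 123.29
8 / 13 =0.62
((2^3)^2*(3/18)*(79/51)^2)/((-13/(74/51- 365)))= 3702860192/5173389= 715.75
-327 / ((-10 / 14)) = 2289 / 5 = 457.80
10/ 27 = 0.37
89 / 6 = 14.83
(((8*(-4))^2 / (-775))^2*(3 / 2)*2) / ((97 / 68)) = 3.67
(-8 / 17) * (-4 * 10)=18.82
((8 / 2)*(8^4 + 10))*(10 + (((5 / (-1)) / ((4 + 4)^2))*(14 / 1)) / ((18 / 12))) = 913585 / 6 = 152264.17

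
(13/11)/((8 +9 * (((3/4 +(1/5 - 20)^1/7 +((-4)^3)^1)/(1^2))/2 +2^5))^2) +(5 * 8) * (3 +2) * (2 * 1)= 633039600/1580051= 400.65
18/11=1.64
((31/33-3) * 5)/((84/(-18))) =170/77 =2.21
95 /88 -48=-4129 /88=-46.92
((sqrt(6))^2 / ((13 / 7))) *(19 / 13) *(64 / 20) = 12768 / 845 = 15.11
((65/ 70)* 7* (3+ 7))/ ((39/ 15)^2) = 125/ 13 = 9.62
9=9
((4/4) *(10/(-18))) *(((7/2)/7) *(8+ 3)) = -55/18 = -3.06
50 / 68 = 25 / 34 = 0.74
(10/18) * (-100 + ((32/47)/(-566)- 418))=-34449670/119709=-287.78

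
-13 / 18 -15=-283 / 18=-15.72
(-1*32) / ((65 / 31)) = -992 / 65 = -15.26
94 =94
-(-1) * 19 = 19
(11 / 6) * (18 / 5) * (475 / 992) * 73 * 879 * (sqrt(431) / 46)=201163545 * sqrt(431) / 45632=91520.51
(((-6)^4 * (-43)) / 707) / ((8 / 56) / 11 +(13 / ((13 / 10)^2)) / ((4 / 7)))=-166023 / 28381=-5.85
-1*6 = -6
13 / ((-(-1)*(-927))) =-13 / 927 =-0.01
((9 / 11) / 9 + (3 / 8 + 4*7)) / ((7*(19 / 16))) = 5010 / 1463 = 3.42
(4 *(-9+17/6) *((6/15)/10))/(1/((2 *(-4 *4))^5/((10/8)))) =9932111872/375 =26485631.66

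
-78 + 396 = 318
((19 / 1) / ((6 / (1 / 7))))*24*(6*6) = 2736 / 7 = 390.86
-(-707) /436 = 707 /436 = 1.62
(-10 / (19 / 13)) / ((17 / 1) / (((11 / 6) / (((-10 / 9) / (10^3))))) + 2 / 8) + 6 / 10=-2099913 / 75145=-27.94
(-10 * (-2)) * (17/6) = 170/3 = 56.67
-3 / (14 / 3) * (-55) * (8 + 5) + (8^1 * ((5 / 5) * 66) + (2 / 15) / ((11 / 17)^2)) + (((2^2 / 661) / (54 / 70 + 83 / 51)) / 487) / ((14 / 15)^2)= 1235844016575976 / 1250903239905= 987.96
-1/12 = -0.08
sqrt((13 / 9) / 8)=sqrt(26) / 12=0.42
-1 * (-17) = 17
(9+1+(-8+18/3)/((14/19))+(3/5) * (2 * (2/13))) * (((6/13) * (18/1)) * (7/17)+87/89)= 294050889/8949395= 32.86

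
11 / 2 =5.50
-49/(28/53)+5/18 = -3329/36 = -92.47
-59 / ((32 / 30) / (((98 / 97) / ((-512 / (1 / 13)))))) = 43365 / 5165056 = 0.01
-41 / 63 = -0.65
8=8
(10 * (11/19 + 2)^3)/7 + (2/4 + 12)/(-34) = 11257285/466412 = 24.14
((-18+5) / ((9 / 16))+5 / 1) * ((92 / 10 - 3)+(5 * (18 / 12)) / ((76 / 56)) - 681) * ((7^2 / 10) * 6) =507821447 / 1425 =356365.93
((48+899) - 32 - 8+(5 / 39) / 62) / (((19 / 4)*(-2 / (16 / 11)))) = -35090096 / 252681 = -138.87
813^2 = 660969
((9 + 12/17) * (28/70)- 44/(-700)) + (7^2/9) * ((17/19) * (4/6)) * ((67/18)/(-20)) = 183551371/54942300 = 3.34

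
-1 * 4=-4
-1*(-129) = 129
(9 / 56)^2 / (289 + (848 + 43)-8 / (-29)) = 2349 / 107339008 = 0.00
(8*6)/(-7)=-48/7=-6.86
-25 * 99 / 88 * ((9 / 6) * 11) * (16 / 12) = -2475 / 4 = -618.75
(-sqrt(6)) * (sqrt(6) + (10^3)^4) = -1000000000000 * sqrt(6) - 6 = -2449489742789.18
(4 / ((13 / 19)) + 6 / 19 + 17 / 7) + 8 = 16.59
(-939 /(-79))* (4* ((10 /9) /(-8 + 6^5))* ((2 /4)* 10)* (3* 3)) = 23475 /76709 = 0.31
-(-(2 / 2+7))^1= 8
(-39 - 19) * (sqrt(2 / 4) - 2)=116 - 29 * sqrt(2)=74.99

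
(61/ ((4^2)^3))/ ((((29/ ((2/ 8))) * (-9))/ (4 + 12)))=-61/ 267264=-0.00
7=7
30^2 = 900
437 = 437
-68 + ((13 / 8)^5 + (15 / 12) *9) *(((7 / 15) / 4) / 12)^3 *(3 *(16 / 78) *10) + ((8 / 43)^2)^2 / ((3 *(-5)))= -462043876774061155541 / 6794767672698470400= -68.00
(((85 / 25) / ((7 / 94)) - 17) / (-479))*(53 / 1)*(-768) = 2435.20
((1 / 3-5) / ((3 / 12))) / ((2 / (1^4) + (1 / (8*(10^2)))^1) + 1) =-6.22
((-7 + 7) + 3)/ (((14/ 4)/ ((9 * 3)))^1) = 23.14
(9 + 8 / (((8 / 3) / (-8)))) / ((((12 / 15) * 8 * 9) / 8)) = -25 / 12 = -2.08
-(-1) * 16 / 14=1.14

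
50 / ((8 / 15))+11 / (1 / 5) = 595 / 4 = 148.75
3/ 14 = 0.21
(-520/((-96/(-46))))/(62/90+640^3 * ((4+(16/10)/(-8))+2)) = -22425/136839168062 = -0.00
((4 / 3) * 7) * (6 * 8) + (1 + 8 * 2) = 465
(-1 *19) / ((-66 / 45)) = 285 / 22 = 12.95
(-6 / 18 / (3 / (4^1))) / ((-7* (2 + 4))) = 2 / 189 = 0.01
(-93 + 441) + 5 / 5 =349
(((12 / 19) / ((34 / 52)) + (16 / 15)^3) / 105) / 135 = 0.00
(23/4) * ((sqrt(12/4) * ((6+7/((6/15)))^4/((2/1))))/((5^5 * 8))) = 112232663 * sqrt(3)/3200000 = 60.75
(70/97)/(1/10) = 700/97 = 7.22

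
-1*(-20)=20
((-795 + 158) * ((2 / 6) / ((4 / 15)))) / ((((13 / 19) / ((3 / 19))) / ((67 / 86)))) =-49245 / 344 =-143.15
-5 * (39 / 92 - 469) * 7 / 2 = 1508815 / 184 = 8200.08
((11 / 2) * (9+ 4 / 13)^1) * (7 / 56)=1331 / 208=6.40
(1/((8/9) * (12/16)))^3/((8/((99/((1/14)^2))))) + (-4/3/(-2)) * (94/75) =29472833/3600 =8186.90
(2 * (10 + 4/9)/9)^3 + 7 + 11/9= 11014298/531441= 20.73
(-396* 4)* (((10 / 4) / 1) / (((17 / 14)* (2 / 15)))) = -415800 / 17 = -24458.82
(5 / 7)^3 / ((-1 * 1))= -125 / 343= -0.36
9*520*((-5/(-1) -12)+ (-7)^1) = -65520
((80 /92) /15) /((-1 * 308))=-0.00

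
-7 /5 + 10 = 43 /5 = 8.60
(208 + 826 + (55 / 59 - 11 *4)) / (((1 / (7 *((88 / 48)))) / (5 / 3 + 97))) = 666267140 / 531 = 1254740.38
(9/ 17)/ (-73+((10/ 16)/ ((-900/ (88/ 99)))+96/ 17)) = -14580/ 1854917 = -0.01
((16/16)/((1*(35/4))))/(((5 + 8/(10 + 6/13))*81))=34/138915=0.00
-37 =-37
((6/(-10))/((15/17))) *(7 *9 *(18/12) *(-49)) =157437/50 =3148.74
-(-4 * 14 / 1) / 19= 56 / 19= 2.95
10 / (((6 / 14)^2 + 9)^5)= 282475249 / 1845281250000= 0.00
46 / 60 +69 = 2093 / 30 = 69.77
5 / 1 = 5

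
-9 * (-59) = 531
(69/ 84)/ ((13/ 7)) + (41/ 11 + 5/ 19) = 48175/ 10868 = 4.43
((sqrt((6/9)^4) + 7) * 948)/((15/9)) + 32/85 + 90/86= 15481933/3655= 4235.82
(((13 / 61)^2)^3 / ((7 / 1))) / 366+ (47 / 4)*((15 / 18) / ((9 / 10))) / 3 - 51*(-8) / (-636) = 1127656999035530431 / 377770259861068284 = 2.99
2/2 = 1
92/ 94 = 46/ 47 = 0.98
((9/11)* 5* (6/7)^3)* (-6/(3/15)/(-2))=145800/3773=38.64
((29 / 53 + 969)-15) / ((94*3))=3.38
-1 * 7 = -7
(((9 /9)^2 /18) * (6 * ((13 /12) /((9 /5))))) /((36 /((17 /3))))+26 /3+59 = 2368897 /34992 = 67.70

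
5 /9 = 0.56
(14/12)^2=49/36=1.36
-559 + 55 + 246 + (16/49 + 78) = -8804/49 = -179.67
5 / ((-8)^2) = 5 / 64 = 0.08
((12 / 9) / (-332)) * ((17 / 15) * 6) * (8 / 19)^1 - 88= -88.01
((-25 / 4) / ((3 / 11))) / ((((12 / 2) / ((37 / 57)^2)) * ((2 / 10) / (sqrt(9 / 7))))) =-1882375 * sqrt(7) / 545832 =-9.12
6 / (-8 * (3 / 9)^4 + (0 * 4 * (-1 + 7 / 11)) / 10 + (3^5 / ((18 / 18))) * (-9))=-0.00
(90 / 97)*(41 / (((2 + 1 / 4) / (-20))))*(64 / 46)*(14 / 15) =-2938880 / 6693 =-439.10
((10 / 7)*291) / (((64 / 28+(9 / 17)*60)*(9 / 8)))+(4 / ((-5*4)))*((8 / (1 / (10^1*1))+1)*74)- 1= -18066061 / 15195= -1188.95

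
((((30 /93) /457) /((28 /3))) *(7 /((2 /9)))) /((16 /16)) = 135 /56668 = 0.00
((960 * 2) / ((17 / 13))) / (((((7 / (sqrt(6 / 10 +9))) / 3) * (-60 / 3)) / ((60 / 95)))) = -179712 * sqrt(15) / 11305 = -61.57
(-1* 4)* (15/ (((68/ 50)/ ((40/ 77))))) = -30000/ 1309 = -22.92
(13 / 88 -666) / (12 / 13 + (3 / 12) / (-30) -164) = 11426025 / 2798543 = 4.08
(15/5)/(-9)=-1/3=-0.33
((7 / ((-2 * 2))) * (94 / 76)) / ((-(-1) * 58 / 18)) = -2961 / 4408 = -0.67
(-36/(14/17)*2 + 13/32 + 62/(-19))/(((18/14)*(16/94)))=-2006665/4864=-412.55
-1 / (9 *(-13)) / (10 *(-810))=-1 / 947700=-0.00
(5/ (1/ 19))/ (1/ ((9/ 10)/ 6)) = 57/ 4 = 14.25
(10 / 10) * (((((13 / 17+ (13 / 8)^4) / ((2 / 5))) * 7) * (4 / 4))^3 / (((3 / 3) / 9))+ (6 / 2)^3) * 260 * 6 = 11768693908896472173397785 / 337618789203968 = 34857935296.33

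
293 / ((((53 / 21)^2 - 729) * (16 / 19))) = -2455047 / 5098880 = -0.48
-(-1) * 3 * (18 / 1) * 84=4536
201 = 201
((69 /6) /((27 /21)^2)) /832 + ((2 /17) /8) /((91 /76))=331105 /16039296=0.02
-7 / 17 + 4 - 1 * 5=-24 / 17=-1.41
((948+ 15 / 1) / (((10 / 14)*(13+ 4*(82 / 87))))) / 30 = 195489 / 72950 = 2.68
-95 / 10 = -9.50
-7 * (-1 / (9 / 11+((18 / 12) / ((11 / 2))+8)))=77 / 100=0.77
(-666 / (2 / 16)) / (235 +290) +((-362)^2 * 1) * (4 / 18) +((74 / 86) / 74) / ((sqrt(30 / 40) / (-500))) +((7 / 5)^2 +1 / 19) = 871199132 / 29925 -500 * sqrt(3) / 129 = 29106.04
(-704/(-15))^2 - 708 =336316/225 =1494.74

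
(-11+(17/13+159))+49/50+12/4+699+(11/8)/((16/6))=17738309/20800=852.80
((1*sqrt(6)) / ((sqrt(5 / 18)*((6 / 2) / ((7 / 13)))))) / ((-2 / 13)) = -7*sqrt(15) / 5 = -5.42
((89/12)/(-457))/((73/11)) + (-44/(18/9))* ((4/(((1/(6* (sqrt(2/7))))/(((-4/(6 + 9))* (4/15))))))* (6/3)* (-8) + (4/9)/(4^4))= -45056* sqrt(14)/525- 390467/9607968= -321.15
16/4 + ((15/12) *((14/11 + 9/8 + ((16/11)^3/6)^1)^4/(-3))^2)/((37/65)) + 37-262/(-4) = 1363.31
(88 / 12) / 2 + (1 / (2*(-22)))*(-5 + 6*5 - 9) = 109 / 33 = 3.30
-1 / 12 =-0.08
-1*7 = -7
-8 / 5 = -1.60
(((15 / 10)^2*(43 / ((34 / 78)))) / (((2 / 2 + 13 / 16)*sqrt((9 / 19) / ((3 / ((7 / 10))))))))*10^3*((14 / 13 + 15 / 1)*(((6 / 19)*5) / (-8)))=-63855000*sqrt(3990) / 3451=-1168789.76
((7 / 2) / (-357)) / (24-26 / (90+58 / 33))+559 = 1023671906 / 1831257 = 559.00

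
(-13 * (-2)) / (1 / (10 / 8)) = 65 / 2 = 32.50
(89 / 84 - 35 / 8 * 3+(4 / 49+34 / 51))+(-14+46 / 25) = -23.48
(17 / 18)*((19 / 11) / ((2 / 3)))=323 / 132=2.45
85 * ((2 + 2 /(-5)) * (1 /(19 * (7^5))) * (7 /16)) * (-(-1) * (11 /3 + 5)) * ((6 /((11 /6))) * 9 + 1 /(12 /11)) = 46631 /950796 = 0.05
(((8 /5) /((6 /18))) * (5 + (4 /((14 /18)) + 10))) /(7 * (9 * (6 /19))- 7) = 64296 /8575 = 7.50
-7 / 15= -0.47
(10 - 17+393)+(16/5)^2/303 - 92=2227306/7575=294.03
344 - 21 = 323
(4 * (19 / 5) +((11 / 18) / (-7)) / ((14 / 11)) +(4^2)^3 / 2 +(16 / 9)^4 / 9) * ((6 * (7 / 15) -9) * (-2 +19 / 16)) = 48139782559817 / 4629441600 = 10398.62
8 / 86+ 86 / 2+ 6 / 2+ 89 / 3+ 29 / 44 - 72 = 25081 / 5676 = 4.42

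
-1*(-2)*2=4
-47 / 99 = -0.47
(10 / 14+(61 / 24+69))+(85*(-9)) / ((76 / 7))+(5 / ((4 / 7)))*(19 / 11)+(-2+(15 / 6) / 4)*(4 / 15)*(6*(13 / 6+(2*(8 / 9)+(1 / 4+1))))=2886883 / 526680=5.48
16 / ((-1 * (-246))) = 8 / 123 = 0.07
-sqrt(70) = -8.37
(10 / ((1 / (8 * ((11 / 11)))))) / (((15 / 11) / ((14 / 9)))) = 2464 / 27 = 91.26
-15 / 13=-1.15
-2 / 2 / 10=-1 / 10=-0.10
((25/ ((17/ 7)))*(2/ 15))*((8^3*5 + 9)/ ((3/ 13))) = 2337790/ 153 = 15279.67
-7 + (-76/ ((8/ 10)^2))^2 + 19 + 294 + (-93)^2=368905/ 16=23056.56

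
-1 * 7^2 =-49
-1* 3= -3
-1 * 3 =-3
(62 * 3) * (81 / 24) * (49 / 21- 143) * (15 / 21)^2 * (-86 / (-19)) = -189852525 / 931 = -203923.23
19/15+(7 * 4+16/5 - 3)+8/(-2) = 382/15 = 25.47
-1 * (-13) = 13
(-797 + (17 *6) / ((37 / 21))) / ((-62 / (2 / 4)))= 27347 / 4588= 5.96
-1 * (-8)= 8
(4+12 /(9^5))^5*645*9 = 650586726438134873288867840 /109418989131512359209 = 5945830.17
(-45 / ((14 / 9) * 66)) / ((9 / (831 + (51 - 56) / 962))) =-11991255 / 296296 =-40.47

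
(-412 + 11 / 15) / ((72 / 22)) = -67859 / 540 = -125.66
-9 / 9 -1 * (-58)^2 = -3365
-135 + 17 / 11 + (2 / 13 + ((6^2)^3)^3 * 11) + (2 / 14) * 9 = 1118276682875796429 / 1001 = 1117159523352443.99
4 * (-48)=-192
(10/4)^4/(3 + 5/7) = 10.52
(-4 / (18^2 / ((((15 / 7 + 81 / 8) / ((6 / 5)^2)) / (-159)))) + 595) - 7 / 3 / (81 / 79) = 5129849437 / 8654688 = 592.72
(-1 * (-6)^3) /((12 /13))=234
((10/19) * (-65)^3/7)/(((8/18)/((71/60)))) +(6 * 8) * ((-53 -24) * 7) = -86022933/1064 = -80848.62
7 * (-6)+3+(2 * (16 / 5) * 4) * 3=189 / 5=37.80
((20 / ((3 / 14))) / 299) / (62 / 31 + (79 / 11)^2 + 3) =0.01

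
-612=-612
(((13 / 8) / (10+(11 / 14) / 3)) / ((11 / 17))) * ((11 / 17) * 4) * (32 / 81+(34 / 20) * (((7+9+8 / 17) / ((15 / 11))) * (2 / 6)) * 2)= 519064 / 58185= 8.92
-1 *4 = -4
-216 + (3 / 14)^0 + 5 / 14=-214.64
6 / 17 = 0.35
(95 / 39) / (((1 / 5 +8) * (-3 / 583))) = -276925 / 4797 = -57.73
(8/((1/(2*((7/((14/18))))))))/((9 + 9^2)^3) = 2/10125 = 0.00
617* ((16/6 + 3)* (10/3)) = 104890/9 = 11654.44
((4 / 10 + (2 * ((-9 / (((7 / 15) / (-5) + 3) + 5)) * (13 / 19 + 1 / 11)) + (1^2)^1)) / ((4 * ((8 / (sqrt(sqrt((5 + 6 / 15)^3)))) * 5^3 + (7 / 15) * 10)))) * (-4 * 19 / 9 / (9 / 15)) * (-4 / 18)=-706065625000000 * 15^(1 / 4) / 1375945209743435397- 5535554500 * 15^(3 / 4) / 152882801082603933 + 232493289 / 50960933694201311 + 1976983750000 * sqrt(15) / 458648403247811799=-0.00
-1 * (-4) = 4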